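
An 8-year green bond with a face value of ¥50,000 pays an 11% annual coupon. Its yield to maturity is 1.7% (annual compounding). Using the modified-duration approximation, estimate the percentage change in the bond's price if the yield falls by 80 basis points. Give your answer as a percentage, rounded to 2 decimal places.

Periodic yield y = 0.017. Modified duration first:
  t   CF        PV=CF/(1+0.017)^t    t·PV
  1     5,500.00     5,408.0629     5,408.0629
  2     5,500.00     5,317.6627    10,635.3253
  3     5,500.00     5,228.7735    15,686.3205
  4     5,500.00     5,141.3702    20,565.4809
  5     5,500.00     5,055.4279    25,277.1397
  6     5,500.00     4,970.9223    29,825.5336
  7     5,500.00     4,887.8292    34,214.8042
  8    55,500.00    48,498.1709   387,985.3674
  Σ                 84,508.2196   529,598.0346
P = 84,508.2196; D_Mac = 6.26682 yrs; D_mod = 6.26682/(1+0.017) = 6.16207 yrs.
ΔP/P ≈ -D_mod · Δy = -6.16207 × (-0.008) = +0.049297 = +4.9297%.

+4.93%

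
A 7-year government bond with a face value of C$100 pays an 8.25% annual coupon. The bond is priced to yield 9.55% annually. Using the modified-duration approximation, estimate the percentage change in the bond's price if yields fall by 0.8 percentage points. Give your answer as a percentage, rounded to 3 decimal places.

+4.042%

Periodic yield y = 0.0955. Modified duration first:
  t   CF        PV=CF/(1+0.0955)^t    t·PV
  1         8.25         7.5308         7.5308
  2         8.25         6.8743        13.7486
  3         8.25         6.2750        18.8251
  4         8.25         5.7280        22.9121
  5         8.25         5.2287        26.1434
  6         8.25         4.7729        28.6372
  7       108.25        57.1665       400.1652
  Σ                     93.5762       517.9624
P = 93.5762; D_Mac = 5.53519 yrs; D_mod = 5.53519/(1+0.0955) = 5.05267 yrs.
ΔP/P ≈ -D_mod · Δy = -5.05267 × (-0.008) = +0.040421 = +4.0421%.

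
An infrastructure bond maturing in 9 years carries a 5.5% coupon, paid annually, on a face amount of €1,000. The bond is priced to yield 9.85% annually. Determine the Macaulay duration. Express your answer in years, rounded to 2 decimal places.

Periodic yield y = 0.0985. Discount each cash flow and weight by its year:
  t   CF        PV=CF/(1+0.0985)^t    t·PV
  1        55.00        50.0683        50.0683
  2        55.00        45.5788        91.1575
  3        55.00        41.4918       124.4755
  4        55.00        37.7713       151.0854
  5        55.00        34.3845       171.9224
  6        55.00        31.3013       187.8078
  7        55.00        28.4946       199.4621
  8        55.00        25.9395       207.5163
  9     1,055.00       452.9517     4,076.5654
  Σ                    747.9818     5,260.0606
Price P = Σ PV = 747.9818.
Macaulay duration = Σ(t·PV) / P = 5,260.0606 / 747.9818 = 7.03234 years.

7.03 years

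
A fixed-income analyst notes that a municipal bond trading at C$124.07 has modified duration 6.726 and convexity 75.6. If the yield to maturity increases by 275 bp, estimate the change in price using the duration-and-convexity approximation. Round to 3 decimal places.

Duration effect: -D_mod·Δy = -6.726 × (+0.0275) = -0.184965
Convexity effect: ½·C·(Δy)² = 0.5 × 75.6 × (0.0275)² = +0.02858625
ΔP/P ≈ -0.184965 + 0.02858625 = -0.15637875
ΔP ≈ 124.07 × (-0.15637875) = -19.4019115125.

-C$19.402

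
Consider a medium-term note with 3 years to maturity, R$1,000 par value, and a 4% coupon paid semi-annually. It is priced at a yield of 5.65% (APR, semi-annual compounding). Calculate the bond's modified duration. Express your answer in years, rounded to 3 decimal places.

2.774 years

Periodic yield y = 0.02825. First find Macaulay duration:
  t   CF        PV=CF/(1+0.02825)^t    t·PV
  1        20.00        19.4505        19.4505
  2        20.00        18.9161        37.8323
  3        20.00        18.3964        55.1893
  4        20.00        17.8910        71.5641
  5        20.00        17.3995        86.9974
  6     1,020.00       862.9942     5,177.9650
  Σ                    955.0478     5,448.9987
P = 955.0478; Macaulay duration = 5,448.9987 / 955.0478 = 5.70547 half-year periods = 2.85274 years.
Modified duration = D_Mac / (1 + y) = 2.85274 / 1.02825 = 2.77436 years.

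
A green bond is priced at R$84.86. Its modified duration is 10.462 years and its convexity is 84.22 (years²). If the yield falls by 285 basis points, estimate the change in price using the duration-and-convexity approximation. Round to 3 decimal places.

Duration effect: -D_mod·Δy = -10.462 × (-0.0285) = +0.298167
Convexity effect: ½·C·(Δy)² = 0.5 × 84.22 × (-0.0285)² = +0.0342038475
ΔP/P ≈ +0.298167 + 0.0342038475 = +0.3323708475
ΔP ≈ 84.86 × (+0.3323708475) = +28.20499011885.

+R$28.205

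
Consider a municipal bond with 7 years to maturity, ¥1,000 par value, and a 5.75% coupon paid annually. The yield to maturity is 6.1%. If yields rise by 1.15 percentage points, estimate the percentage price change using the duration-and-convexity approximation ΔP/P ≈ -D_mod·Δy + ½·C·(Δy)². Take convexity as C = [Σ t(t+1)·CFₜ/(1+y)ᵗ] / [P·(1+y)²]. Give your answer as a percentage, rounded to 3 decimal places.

With y = 0.061:
  t   CF        PV=CF/(1+0.061)^t    t·PV        t(t+1)·PV
  1        57.50        54.1942        54.1942         108.3883
  2        57.50        51.0784       102.1568         306.4703
  3        57.50        48.1417       144.4252         577.7008
  4        57.50        45.3739       181.4957         907.4784
  5        57.50        42.7652       213.8262       1,282.9572
  6        57.50        40.3065       241.8393       1,692.8748
  7     1,057.50       698.6710     4,890.6967      39,125.5734
  Σ                    980.5309     5,828.6339      44,001.4432
P = 980.5309; D_Mac = 5.94437 yrs; D_mod = 5.60261 yrs; C = 39.86345.
Duration effect: -5.60261 × (+0.0115) = -0.064430
Convexity effect: 0.5 × 39.86345 × (0.0115)² = +0.0026360
ΔP/P ≈ -0.064430 + 0.0026360 = -0.061794 = -6.1794%.

-6.179%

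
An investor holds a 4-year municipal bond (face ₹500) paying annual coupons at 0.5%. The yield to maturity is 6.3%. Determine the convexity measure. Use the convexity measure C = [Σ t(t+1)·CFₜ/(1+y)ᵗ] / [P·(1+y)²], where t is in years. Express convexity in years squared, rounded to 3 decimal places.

17.501

With y = 0.063:
  t   CF        PV=CF/(1+0.063)^t    t·PV        t(t+1)·PV
  1         2.50         2.3518         2.3518           4.7037
  2         2.50         2.2125         4.4249          13.2747
  3         2.50         2.0813         6.2440          24.9759
  4       502.50       393.5528     1,574.2112       7,871.0560
  Σ                    400.1984     1,587.2319       7,914.0103
P = 400.1984.
Convexity = Σ t(t+1)·PV / [P·(1+y)²] = 7,914.0103 / (400.1984 × 1.129969) = 17.50067.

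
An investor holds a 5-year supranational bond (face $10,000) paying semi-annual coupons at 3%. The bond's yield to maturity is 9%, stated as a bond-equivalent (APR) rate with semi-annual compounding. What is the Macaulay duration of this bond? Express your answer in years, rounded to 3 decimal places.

Periodic yield y = 0.045. Discount each cash flow and weight by its period:
  t   CF        PV=CF/(1+0.045)^t    t·PV
  1       150.00       143.5407       143.5407
  2       150.00       137.3595       274.7190
  3       150.00       131.4445       394.3335
  4       150.00       125.7842       503.1368
  5       150.00       120.3677       601.8383
  6       150.00       115.1844       691.1062
  7       150.00       110.2243       771.5699
  8       150.00       105.4778       843.8222
  9       150.00       100.9357       908.4210
  10   10,150.00     6,535.8660    65,358.6597
  Σ                  7,626.1845    70,491.1471
Price P = Σ PV = 7,626.1845.
Macaulay duration = Σ(t·PV) / P = 70,491.1471 / 7,626.1845 = 9.24330 half-year periods.
In years: 9.24330 / 2 = 4.62165 years.

4.622 years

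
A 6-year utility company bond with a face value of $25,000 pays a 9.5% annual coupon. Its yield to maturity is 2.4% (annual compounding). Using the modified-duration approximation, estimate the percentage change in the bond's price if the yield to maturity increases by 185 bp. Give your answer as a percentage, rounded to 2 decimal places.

-9.09%

Periodic yield y = 0.024. Modified duration first:
  t   CF        PV=CF/(1+0.024)^t    t·PV
  1     2,375.00     2,319.3359     2,319.3359
  2     2,375.00     2,264.9765     4,529.9530
  3     2,375.00     2,211.8911     6,635.6733
  4     2,375.00     2,160.0499     8,640.1997
  5     2,375.00     2,109.4237    10,547.1187
  6    27,375.00    23,744.0276   142,464.1655
  Σ                 34,809.7048   175,136.4461
P = 34,809.7048; D_Mac = 5.03125 yrs; D_mod = 5.03125/(1+0.024) = 4.91333 yrs.
ΔP/P ≈ -D_mod · Δy = -4.91333 × (+0.0185) = -0.090897 = -9.0897%.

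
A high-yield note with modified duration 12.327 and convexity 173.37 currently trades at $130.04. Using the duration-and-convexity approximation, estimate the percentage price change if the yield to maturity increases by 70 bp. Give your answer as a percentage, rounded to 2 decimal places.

-8.20%

Duration effect: -D_mod·Δy = -12.327 × (+0.007) = -0.086289
Convexity effect: ½·C·(Δy)² = 0.5 × 173.37 × (0.007)² = +0.004247565
ΔP/P ≈ -0.086289 + 0.004247565 = -0.082041435
= -8.2041435%.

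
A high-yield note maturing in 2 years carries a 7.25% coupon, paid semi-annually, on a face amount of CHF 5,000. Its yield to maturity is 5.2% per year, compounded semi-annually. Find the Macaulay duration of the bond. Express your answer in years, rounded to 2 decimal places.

1.90 years

Periodic yield y = 0.026. Discount each cash flow and weight by its period:
  t   CF        PV=CF/(1+0.026)^t    t·PV
  1       181.25       176.6569       176.6569
  2       181.25       172.1802       344.3605
  3       181.25       167.8170       503.4510
  4     5,181.25     4,675.6835    18,702.7340
  Σ                  5,192.3376    19,727.2023
Price P = Σ PV = 5,192.3376.
Macaulay duration = Σ(t·PV) / P = 19,727.2023 / 5,192.3376 = 3.79929 half-year periods.
In years: 3.79929 / 2 = 1.89965 years.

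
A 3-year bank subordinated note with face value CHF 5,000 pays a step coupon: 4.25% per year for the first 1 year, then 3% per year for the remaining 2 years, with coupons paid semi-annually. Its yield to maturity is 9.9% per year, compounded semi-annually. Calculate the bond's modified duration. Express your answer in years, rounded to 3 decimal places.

2.714 years

Periodic yield y = 0.0495. First find Macaulay duration:
  t   CF        PV=CF/(1+0.0495)^t    t·PV
  1       106.25       101.2387       101.2387
  2       106.25        96.4637       192.9275
  3        75.00        64.8805       194.6414
  4        75.00        61.8204       247.2814
  5        75.00        58.9046       294.5229
  6     5,075.00     3,797.8813    22,787.2879
  Σ                  4,181.1891    23,817.8997
P = 4,181.1891; Macaulay duration = 23,817.8997 / 4,181.1891 = 5.69644 half-year periods = 2.84822 years.
Modified duration = D_Mac / (1 + y) = 2.84822 / 1.0495 = 2.71388 years.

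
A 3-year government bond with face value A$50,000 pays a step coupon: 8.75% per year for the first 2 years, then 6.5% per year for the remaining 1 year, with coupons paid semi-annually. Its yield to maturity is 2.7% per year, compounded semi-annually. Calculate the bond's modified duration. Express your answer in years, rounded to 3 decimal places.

Periodic yield y = 0.0135. First find Macaulay duration:
  t   CF        PV=CF/(1+0.0135)^t    t·PV
  1     2,187.50     2,158.3621     2,158.3621
  2     2,187.50     2,129.6123     4,259.2247
  3     2,187.50     2,101.2455     6,303.7366
  4     2,187.50     2,073.2566     8,293.0263
  5     1,625.00     1,519.6186     7,598.0930
  6    51,625.00    47,634.0542   285,804.3252
  Σ                 57,616.1494   314,416.7679
P = 57,616.1494; Macaulay duration = 314,416.7679 / 57,616.1494 = 5.45709 half-year periods = 2.72855 years.
Modified duration = D_Mac / (1 + y) = 2.72855 / 1.0135 = 2.69220 years.

2.692 years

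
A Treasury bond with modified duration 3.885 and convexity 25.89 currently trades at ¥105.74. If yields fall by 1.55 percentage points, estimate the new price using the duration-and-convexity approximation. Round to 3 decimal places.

¥112.436

Duration effect: -D_mod·Δy = -3.885 × (-0.0155) = +0.0602175
Convexity effect: ½·C·(Δy)² = 0.5 × 25.89 × (-0.0155)² = +0.00311003625
ΔP/P ≈ +0.0602175 + 0.00311003625 = +0.06332753625
New price ≈ 105.74 × (1 + 0.06332753625) = 112.436253683075.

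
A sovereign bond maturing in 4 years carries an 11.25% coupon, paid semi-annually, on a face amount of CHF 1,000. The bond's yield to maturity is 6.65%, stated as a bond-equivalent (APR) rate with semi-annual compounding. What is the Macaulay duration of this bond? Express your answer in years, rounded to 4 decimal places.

Periodic yield y = 0.03325. Discount each cash flow and weight by its period:
  t   CF        PV=CF/(1+0.03325)^t    t·PV
  1        56.25        54.4399        54.4399
  2        56.25        52.6880       105.3760
  3        56.25        50.9925       152.9775
  4        56.25        49.3516       197.4062
  5        56.25        47.7634       238.8171
  6        56.25        46.2264       277.3584
  7        56.25        44.7388       313.1718
  8     1,056.25       813.0615     6,504.4922
  Σ                  1,159.2621     7,844.0391
Price P = Σ PV = 1,159.2621.
Macaulay duration = Σ(t·PV) / P = 7,844.0391 / 1,159.2621 = 6.76641 half-year periods.
In years: 6.76641 / 2 = 3.38320 years.

3.3832 years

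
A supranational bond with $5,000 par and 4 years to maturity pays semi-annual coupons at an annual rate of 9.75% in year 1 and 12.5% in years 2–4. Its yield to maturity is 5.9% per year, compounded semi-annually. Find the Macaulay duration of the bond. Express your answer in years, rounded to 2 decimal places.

3.41 years

Periodic yield y = 0.0295. Discount each cash flow and weight by its period:
  t   CF        PV=CF/(1+0.0295)^t    t·PV
  1       243.75       236.7654       236.7654
  2       243.75       229.9810       459.9620
  3       312.50       286.3987       859.1960
  4       312.50       278.1920     1,112.7680
  5       312.50       270.2205     1,351.1024
  6       312.50       262.4774     1,574.8644
  7       312.50       254.9562     1,784.6933
  8     5,312.50     4,210.0585    33,680.4684
  Σ                  6,029.0497    41,059.8198
Price P = Σ PV = 6,029.0497.
Macaulay duration = Σ(t·PV) / P = 41,059.8198 / 6,029.0497 = 6.81033 half-year periods.
In years: 6.81033 / 2 = 3.40517 years.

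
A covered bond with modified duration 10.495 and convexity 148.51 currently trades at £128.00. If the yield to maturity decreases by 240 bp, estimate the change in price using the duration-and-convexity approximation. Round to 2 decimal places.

+£37.72

Duration effect: -D_mod·Δy = -10.495 × (-0.024) = +0.251880
Convexity effect: ½·C·(Δy)² = 0.5 × 148.51 × (-0.024)² = +0.04277088
ΔP/P ≈ +0.251880 + 0.04277088 = +0.29465088
ΔP ≈ 128.00 × (+0.29465088) = +37.71531264.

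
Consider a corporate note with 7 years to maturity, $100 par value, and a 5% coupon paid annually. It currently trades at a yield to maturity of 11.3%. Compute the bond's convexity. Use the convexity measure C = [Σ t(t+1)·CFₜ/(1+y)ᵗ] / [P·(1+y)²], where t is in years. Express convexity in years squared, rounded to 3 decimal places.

With y = 0.113:
  t   CF        PV=CF/(1+0.113)^t    t·PV        t(t+1)·PV
  1         5.00         4.4924         4.4924           8.9847
  2         5.00         4.0363         8.0725          24.2176
  3         5.00         3.6265        10.8794          43.5177
  4         5.00         3.2583        13.0331          65.1657
  5         5.00         2.9275        14.6374          87.8244
  6         5.00         2.6303        15.7816         110.4710
  7       105.00        49.6276       347.3931       2,779.1448
  Σ                     70.5987       414.2895       3,119.3260
P = 70.5987.
Convexity = Σ t(t+1)·PV / [P·(1+y)²] = 3,119.3260 / (70.5987 × 1.238769) = 35.66758.

35.668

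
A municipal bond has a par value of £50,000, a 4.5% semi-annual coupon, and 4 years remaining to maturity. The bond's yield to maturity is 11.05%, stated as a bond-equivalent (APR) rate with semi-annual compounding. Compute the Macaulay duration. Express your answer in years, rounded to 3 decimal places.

3.660 years

Periodic yield y = 0.05525. Discount each cash flow and weight by its period:
  t   CF        PV=CF/(1+0.05525)^t    t·PV
  1     1,125.00     1,066.0981     1,066.0981
  2     1,125.00     1,010.2801     2,020.5602
  3     1,125.00       957.3846     2,872.1538
  4     1,125.00       907.2586     3,629.0343
  5     1,125.00       859.7570     4,298.7850
  6     1,125.00       814.7425     4,888.4548
  7     1,125.00       772.0848     5,404.5935
  8    51,125.00    33,249.9070   265,999.2557
  Σ                 39,637.5126   290,178.9354
Price P = Σ PV = 39,637.5126.
Macaulay duration = Σ(t·PV) / P = 290,178.9354 / 39,637.5126 = 7.32082 half-year periods.
In years: 7.32082 / 2 = 3.66041 years.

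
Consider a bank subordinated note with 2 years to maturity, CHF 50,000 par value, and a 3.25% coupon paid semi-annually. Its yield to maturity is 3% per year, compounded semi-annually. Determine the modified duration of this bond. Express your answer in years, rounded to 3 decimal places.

Periodic yield y = 0.015. First find Macaulay duration:
  t   CF        PV=CF/(1+0.015)^t    t·PV
  1       812.50       800.4926       800.4926
  2       812.50       788.6627     1,577.3253
  3       812.50       777.0076     2,331.0227
  4    50,812.50    47,874.7362   191,498.9448
  Σ                 50,240.8990   196,207.7854
P = 50,240.8990; Macaulay duration = 196,207.7854 / 50,240.8990 = 3.90534 half-year periods = 1.95267 years.
Modified duration = D_Mac / (1 + y) = 1.95267 / 1.015 = 1.92381 years.

1.924 years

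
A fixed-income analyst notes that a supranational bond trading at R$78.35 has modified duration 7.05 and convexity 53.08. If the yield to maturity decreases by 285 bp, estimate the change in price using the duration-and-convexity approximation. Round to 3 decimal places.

+R$17.431

Duration effect: -D_mod·Δy = -7.05 × (-0.0285) = +0.200925
Convexity effect: ½·C·(Δy)² = 0.5 × 53.08 × (-0.0285)² = +0.021557115
ΔP/P ≈ +0.200925 + 0.021557115 = +0.222482115
ΔP ≈ 78.35 × (+0.222482115) = +17.43147371025.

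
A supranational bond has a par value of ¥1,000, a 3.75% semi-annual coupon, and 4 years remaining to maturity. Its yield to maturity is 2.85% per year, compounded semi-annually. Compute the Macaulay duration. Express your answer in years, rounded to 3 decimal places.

3.757 years

Periodic yield y = 0.01425. Discount each cash flow and weight by its period:
  t   CF        PV=CF/(1+0.01425)^t    t·PV
  1        18.75        18.4866        18.4866
  2        18.75        18.2268        36.4537
  3        18.75        17.9708        53.9123
  4        18.75        17.7183        70.8731
  5        18.75        17.4693        87.3466
  6        18.75        17.2239       103.3433
  7        18.75        16.9819       118.8733
  8     1,018.75       909.7195     7,277.7558
  Σ                  1,033.7970     7,767.0446
Price P = Σ PV = 1,033.7970.
Macaulay duration = Σ(t·PV) / P = 7,767.0446 / 1,033.7970 = 7.51312 half-year periods.
In years: 7.51312 / 2 = 3.75656 years.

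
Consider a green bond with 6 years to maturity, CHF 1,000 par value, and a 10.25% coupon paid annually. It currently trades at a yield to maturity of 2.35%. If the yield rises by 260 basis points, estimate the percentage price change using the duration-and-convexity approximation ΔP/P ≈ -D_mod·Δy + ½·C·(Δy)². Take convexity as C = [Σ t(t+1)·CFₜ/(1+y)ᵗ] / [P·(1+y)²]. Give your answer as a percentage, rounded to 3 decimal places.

With y = 0.0235:
  t   CF        PV=CF/(1+0.0235)^t    t·PV        t(t+1)·PV
  1       102.50       100.1466       100.1466         200.2931
  2       102.50        97.8471       195.6943         587.0829
  3       102.50        95.6005       286.8016       1,147.2064
  4       102.50        93.4055       373.6220       1,868.1101
  5       102.50        91.2609       456.3044       2,737.8263
  6     1,102.50       959.0727     5,754.4360      40,281.0522
  Σ                  1,437.3333     7,167.0049      46,821.5710
P = 1,437.3333; D_Mac = 4.98632 yrs; D_mod = 4.87183 yrs; C = 31.09659.
Duration effect: -4.87183 × (+0.026) = -0.126668
Convexity effect: 0.5 × 31.09659 × (0.026)² = +0.0105106
ΔP/P ≈ -0.126668 + 0.0105106 = -0.116157 = -11.6157%.

-11.616%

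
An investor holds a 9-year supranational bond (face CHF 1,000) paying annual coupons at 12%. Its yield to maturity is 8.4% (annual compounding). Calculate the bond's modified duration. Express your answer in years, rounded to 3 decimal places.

5.778 years

Periodic yield y = 0.084. First find Macaulay duration:
  t   CF        PV=CF/(1+0.084)^t    t·PV
  1       120.00       110.7011       110.7011
  2       120.00       102.1228       204.2456
  3       120.00        94.2092       282.6277
  4       120.00        86.9089       347.6355
  5       120.00        80.1742       400.8712
  6       120.00        73.9615       443.7688
  7       120.00        68.2301       477.6110
  8       120.00        62.9429       503.5435
  9     1,120.00       541.9441     4,877.4968
  Σ                  1,221.1949     7,648.5011
P = 1,221.1949; Macaulay duration = 7,648.5011 / 1,221.1949 = 6.26313 years.
Modified duration = D_Mac / (1 + y) = 6.26313 / 1.084 = 5.77779 years.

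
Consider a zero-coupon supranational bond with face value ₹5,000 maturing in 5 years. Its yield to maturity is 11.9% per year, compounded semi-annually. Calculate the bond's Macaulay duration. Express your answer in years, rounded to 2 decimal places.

A zero-coupon bond has a single cash flow at maturity, so its Macaulay duration equals its maturity: 5 years.
(Equivalently: 10 semi-annual periods ÷ 2 = 5 years.)

5.00 years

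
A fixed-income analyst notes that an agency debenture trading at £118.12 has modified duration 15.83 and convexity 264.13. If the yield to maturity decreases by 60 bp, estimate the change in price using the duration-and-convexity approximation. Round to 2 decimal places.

+£11.78

Duration effect: -D_mod·Δy = -15.83 × (-0.006) = +0.094980
Convexity effect: ½·C·(Δy)² = 0.5 × 264.13 × (-0.006)² = +0.00475434
ΔP/P ≈ +0.094980 + 0.00475434 = +0.09973434
ΔP ≈ 118.12 × (+0.09973434) = +11.7806202408.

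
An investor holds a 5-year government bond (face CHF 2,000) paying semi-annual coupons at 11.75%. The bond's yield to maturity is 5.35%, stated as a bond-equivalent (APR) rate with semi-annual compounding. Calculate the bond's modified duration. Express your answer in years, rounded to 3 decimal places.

Periodic yield y = 0.02675. First find Macaulay duration:
  t   CF        PV=CF/(1+0.02675)^t    t·PV
  1       117.50       114.4388       114.4388
  2       117.50       111.4573       222.9146
  3       117.50       108.5535       325.6604
  4       117.50       105.7253       422.9013
  5       117.50       102.9709       514.8543
  6       117.50       100.2881       601.7289
  7       117.50        97.6753       683.7273
  8       117.50        95.1306       761.0447
  9       117.50        92.6521       833.8693
  10    2,117.50     1,626.2088    16,262.0879
  Σ                  2,555.1007    20,743.2273
P = 2,555.1007; Macaulay duration = 20,743.2273 / 2,555.1007 = 8.11836 half-year periods = 4.05918 years.
Modified duration = D_Mac / (1 + y) = 4.05918 / 1.02675 = 3.95343 years.

3.953 years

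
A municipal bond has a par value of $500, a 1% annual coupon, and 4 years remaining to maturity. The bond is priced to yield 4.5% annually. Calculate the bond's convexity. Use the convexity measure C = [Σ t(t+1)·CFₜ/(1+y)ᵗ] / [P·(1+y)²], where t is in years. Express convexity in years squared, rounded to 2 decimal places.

With y = 0.045:
  t   CF        PV=CF/(1+0.045)^t    t·PV        t(t+1)·PV
  1         5.00         4.7847         4.7847           9.5694
  2         5.00         4.5786         9.1573          27.4719
  3         5.00         4.3815        13.1444          52.5778
  4       505.00       423.4735     1,693.8939       8,469.4696
  Σ                    437.2183     1,720.9804       8,559.0886
P = 437.2183.
Convexity = Σ t(t+1)·PV / [P·(1+y)²] = 8,559.0886 / (437.2183 × 1.092025) = 17.92655.

17.93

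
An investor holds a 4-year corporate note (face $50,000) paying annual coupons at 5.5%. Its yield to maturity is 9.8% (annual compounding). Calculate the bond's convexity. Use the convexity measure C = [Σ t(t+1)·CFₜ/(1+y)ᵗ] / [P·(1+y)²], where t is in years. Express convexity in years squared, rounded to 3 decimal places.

14.789

With y = 0.098:
  t   CF        PV=CF/(1+0.098)^t    t·PV        t(t+1)·PV
  1     2,750.00     2,504.5537     2,504.5537       5,009.1075
  2     2,750.00     2,281.0143     4,562.0287      13,686.0860
  3     2,750.00     2,077.4265     6,232.2796      24,929.1184
  4    52,750.00    36,292.1840   145,168.7358     725,843.6791
  Σ                 43,155.1785   158,467.5978     769,467.9909
P = 43,155.1785.
Convexity = Σ t(t+1)·PV / [P·(1+y)²] = 769,467.9909 / (43,155.1785 × 1.205604) = 14.78948.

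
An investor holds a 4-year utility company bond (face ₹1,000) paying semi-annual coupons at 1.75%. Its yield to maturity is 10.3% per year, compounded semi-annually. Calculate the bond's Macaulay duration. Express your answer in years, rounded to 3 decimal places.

Periodic yield y = 0.0515. Discount each cash flow and weight by its period:
  t   CF        PV=CF/(1+0.0515)^t    t·PV
  1         8.75         8.3214         8.3214
  2         8.75         7.9139        15.8278
  3         8.75         7.5263        22.5788
  4         8.75         7.1577        28.6306
  5         8.75         6.8071        34.0355
  6         8.75         6.4737        38.8422
  7         8.75         6.1566        43.0964
  8     1,008.75       675.0086     5,400.0691
  Σ                    725.3653     5,591.4019
Price P = Σ PV = 725.3653.
Macaulay duration = Σ(t·PV) / P = 5,591.4019 / 725.3653 = 7.70839 half-year periods.
In years: 7.70839 / 2 = 3.85420 years.

3.854 years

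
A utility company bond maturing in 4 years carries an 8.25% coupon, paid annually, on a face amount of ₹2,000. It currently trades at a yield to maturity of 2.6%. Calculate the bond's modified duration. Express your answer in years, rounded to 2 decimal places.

Periodic yield y = 0.026. First find Macaulay duration:
  t   CF        PV=CF/(1+0.026)^t    t·PV
  1       165.00       160.8187       160.8187
  2       165.00       156.7434       313.4868
  3       165.00       152.7713       458.3140
  4     2,165.00     1,953.7476     7,814.9904
  Σ                  2,424.0810     8,747.6099
P = 2,424.0810; Macaulay duration = 8,747.6099 / 2,424.0810 = 3.60863 years.
Modified duration = D_Mac / (1 + y) = 3.60863 / 1.026 = 3.51718 years.

3.52 years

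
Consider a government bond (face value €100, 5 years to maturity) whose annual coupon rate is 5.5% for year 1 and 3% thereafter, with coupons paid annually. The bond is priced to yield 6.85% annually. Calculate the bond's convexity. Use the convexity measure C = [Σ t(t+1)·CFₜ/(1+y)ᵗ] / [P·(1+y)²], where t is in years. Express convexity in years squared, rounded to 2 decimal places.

23.50

With y = 0.0685:
  t   CF        PV=CF/(1+0.0685)^t    t·PV        t(t+1)·PV
  1         5.50         5.1474         5.1474          10.2948
  2         3.00         2.6277         5.2554          15.7661
  3         3.00         2.4592         7.3777          29.5107
  4         3.00         2.3016         9.2063          46.0313
  5       103.00        73.9545       369.7725       2,218.6349
  Σ                     86.4904       396.7592       2,320.2378
P = 86.4904.
Convexity = Σ t(t+1)·PV / [P·(1+y)²] = 2,320.2378 / (86.4904 × 1.141692) = 23.49718.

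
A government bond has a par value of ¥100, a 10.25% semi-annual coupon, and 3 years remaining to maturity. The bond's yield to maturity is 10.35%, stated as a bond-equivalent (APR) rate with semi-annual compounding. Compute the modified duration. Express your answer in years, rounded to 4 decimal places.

Periodic yield y = 0.05175. First find Macaulay duration:
  t   CF        PV=CF/(1+0.05175)^t    t·PV
  1        5.125         4.8728         4.8728
  2        5.125         4.6331         9.2661
  3        5.125         4.4051        13.2153
  4        5.125         4.1884        16.7534
  5        5.125         3.9823        19.9114
  6      105.125        77.6660       465.9959
  Σ                     99.7476       530.0150
P = 99.7476; Macaulay duration = 530.0150 / 99.7476 = 5.31356 half-year periods = 2.65678 years.
Modified duration = D_Mac / (1 + y) = 2.65678 / 1.05175 = 2.52606 years.

2.5261 years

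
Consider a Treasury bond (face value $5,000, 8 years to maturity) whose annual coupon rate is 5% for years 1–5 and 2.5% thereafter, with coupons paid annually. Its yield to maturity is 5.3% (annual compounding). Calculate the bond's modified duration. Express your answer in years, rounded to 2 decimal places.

6.42 years

Periodic yield y = 0.053. First find Macaulay duration:
  t   CF        PV=CF/(1+0.053)^t    t·PV
  1       250.00       237.4169       237.4169
  2       250.00       225.4671       450.9343
  3       250.00       214.1188       642.3565
  4       250.00       203.3417       813.3669
  5       250.00       193.1071       965.5353
  6       125.00        91.6938       550.1626
  7       125.00        87.0786       609.5502
  8     5,125.00     3,390.5246    27,124.1968
  Σ                  4,642.7487    31,393.5195
P = 4,642.7487; Macaulay duration = 31,393.5195 / 4,642.7487 = 6.76184 years.
Modified duration = D_Mac / (1 + y) = 6.76184 / 1.053 = 6.42150 years.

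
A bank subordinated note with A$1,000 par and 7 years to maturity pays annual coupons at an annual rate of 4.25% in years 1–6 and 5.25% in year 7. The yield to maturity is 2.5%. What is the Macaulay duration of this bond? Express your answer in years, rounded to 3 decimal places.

Periodic yield y = 0.025. Discount each cash flow and weight by its year:
  t   CF        PV=CF/(1+0.025)^t    t·PV
  1        42.50        41.4634        41.4634
  2        42.50        40.4521        80.9042
  3        42.50        39.4655       118.3964
  4        42.50        38.5029       154.0116
  5        42.50        37.5638       187.8190
  6        42.50        36.6476       219.8857
  7     1,052.50       885.4317     6,198.0216
  Σ                  1,119.5270     7,000.5020
Price P = Σ PV = 1,119.5270.
Macaulay duration = Σ(t·PV) / P = 7,000.5020 / 1,119.5270 = 6.25309 years.

6.253 years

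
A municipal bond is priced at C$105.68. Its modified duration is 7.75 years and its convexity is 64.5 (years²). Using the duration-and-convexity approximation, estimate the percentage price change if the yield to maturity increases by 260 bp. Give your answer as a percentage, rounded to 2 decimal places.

-17.97%

Duration effect: -D_mod·Δy = -7.75 × (+0.026) = -0.201500
Convexity effect: ½·C·(Δy)² = 0.5 × 64.5 × (0.026)² = +0.0218010
ΔP/P ≈ -0.201500 + 0.0218010 = -0.179699
= -17.9699%.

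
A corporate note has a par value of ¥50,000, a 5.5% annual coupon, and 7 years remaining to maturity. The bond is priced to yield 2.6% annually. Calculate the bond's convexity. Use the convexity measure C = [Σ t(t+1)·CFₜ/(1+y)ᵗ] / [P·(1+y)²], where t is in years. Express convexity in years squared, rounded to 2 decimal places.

44.00

With y = 0.026:
  t   CF        PV=CF/(1+0.026)^t    t·PV        t(t+1)·PV
  1     2,750.00     2,680.3119     2,680.3119       5,360.6238
  2     2,750.00     2,612.3898     5,224.7795      15,674.3385
  3     2,750.00     2,546.1888     7,638.5665      30,554.2662
  4     2,750.00     2,481.6655     9,926.6622      49,633.3109
  5     2,750.00     2,418.7773    12,093.8867      72,563.3200
  6     2,750.00     2,357.4828    14,144.8967      99,014.2768
  7    52,750.00    44,074.8597   308,524.0179   2,468,192.1433
  Σ                 59,171.6759   360,233.1214   2,740,992.2794
P = 59,171.6759.
Convexity = Σ t(t+1)·PV / [P·(1+y)²] = 2,740,992.2794 / (59,171.6759 × 1.052676) = 44.00472.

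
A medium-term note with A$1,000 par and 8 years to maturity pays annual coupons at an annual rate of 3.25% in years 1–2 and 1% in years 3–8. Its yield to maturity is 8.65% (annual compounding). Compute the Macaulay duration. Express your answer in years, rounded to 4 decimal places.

7.2144 years

Periodic yield y = 0.0865. Discount each cash flow and weight by its year:
  t   CF        PV=CF/(1+0.0865)^t    t·PV
  1        32.50        29.9126        29.9126
  2        32.50        27.5311        55.0622
  3        10.00         7.7967        23.3901
  4        10.00         7.1760        28.7039
  5        10.00         6.6047        33.0234
  6        10.00         6.0789        36.4731
  7        10.00         5.5949        39.1643
  8     1,010.00       520.0960     4,160.7681
  Σ                    610.7908     4,406.4977
Price P = Σ PV = 610.7908.
Macaulay duration = Σ(t·PV) / P = 4,406.4977 / 610.7908 = 7.21441 years.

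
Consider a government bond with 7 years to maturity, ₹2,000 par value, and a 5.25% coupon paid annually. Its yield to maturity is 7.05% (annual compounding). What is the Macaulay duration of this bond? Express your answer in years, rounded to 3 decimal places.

Periodic yield y = 0.0705. Discount each cash flow and weight by its year:
  t   CF        PV=CF/(1+0.0705)^t    t·PV
  1       105.00        98.0850        98.0850
  2       105.00        91.6254       183.2508
  3       105.00        85.5912       256.7737
  4       105.00        79.9544       319.8178
  5       105.00        74.6889       373.4444
  6       105.00        69.7701       418.6205
  7     2,105.00     1,306.6083     9,146.2578
  Σ                  1,806.3233    10,796.2500
Price P = Σ PV = 1,806.3233.
Macaulay duration = Σ(t·PV) / P = 10,796.2500 / 1,806.3233 = 5.97692 years.

5.977 years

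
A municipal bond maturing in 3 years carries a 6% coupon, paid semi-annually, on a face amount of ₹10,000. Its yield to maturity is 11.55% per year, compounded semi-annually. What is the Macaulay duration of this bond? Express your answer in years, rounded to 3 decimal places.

2.771 years

Periodic yield y = 0.05775. Discount each cash flow and weight by its period:
  t   CF        PV=CF/(1+0.05775)^t    t·PV
  1       300.00       283.6209       283.6209
  2       300.00       268.1360       536.2721
  3       300.00       253.4966       760.4898
  4       300.00       239.6564       958.6258
  5       300.00       226.5719     1,132.8596
  6    10,300.00     7,354.2607    44,125.5642
  Σ                  8,625.7426    47,797.4323
Price P = Σ PV = 8,625.7426.
Macaulay duration = Σ(t·PV) / P = 47,797.4323 / 8,625.7426 = 5.54125 half-year periods.
In years: 5.54125 / 2 = 2.77063 years.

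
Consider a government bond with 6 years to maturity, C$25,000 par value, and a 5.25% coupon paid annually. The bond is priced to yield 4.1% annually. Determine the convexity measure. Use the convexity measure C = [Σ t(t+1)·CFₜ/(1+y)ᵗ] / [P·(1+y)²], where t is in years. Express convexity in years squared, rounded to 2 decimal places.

32.96

With y = 0.041:
  t   CF        PV=CF/(1+0.041)^t    t·PV        t(t+1)·PV
  1     1,312.50     1,260.8069     1,260.8069       2,521.6138
  2     1,312.50     1,211.1498     2,422.2996       7,266.8987
  3     1,312.50     1,163.4484     3,490.3452      13,961.3807
  4     1,312.50     1,117.6257     4,470.5029      22,352.5147
  5     1,312.50     1,073.6078     5,368.0391      32,208.2345
  6    26,312.50    20,675.5817   124,053.4899     868,374.4294
  Σ                 26,502.2203   141,065.4836     946,685.0718
P = 26,502.2203.
Convexity = Σ t(t+1)·PV / [P·(1+y)²] = 946,685.0718 / (26,502.2203 × 1.083681) = 32.96263.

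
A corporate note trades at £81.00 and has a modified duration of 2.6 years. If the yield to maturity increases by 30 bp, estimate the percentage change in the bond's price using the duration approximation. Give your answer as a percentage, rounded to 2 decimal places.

-0.78%

Duration approximation: ΔP/P ≈ -D_mod · Δy = -2.6 × (+0.003) = -0.007800.
As a percentage: -0.7800%.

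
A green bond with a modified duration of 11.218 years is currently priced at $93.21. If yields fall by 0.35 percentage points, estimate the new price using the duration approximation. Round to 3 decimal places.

$96.870

Duration approximation: ΔP/P ≈ -D_mod · Δy = -11.218 × (-0.0035) = +0.039263.
New price ≈ 93.21 × (1 + 0.039263) = 96.86970423.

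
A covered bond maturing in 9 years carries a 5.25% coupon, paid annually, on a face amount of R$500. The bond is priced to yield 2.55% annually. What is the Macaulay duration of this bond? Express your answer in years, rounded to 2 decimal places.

Periodic yield y = 0.0255. Discount each cash flow and weight by its year:
  t   CF        PV=CF/(1+0.0255)^t    t·PV
  1        26.25        25.5973        25.5973
  2        26.25        24.9608        49.9215
  3        26.25        24.3401        73.0203
  4        26.25        23.7349        94.9394
  5        26.25        23.1447       115.7233
  6        26.25        22.5692       135.4149
  7        26.25        22.0080       154.0557
  8        26.25        21.4607       171.6856
  9       526.25       419.5378     3,775.8405
  Σ                    607.3533     4,596.1986
Price P = Σ PV = 607.3533.
Macaulay duration = Σ(t·PV) / P = 4,596.1986 / 607.3533 = 7.56759 years.

7.57 years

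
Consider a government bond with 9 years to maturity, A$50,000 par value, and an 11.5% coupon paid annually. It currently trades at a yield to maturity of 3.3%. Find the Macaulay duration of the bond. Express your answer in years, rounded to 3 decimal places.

Periodic yield y = 0.033. Discount each cash flow and weight by its year:
  t   CF        PV=CF/(1+0.033)^t    t·PV
  1     5,750.00     5,566.3117     5,566.3117
  2     5,750.00     5,388.4915    10,776.9830
  3     5,750.00     5,216.3519    15,649.0556
  4     5,750.00     5,049.7114    20,198.8456
  5     5,750.00     4,888.3944    24,441.9720
  6     5,750.00     4,732.2308    28,393.3847
  7     5,750.00     4,581.0559    32,067.3915
  8     5,750.00     4,434.7105    35,477.6839
  9    55,750.00    41,623.8241   374,614.4173
  Σ                 81,481.0822   547,186.0452
Price P = Σ PV = 81,481.0822.
Macaulay duration = Σ(t·PV) / P = 547,186.0452 / 81,481.0822 = 6.71550 years.

6.715 years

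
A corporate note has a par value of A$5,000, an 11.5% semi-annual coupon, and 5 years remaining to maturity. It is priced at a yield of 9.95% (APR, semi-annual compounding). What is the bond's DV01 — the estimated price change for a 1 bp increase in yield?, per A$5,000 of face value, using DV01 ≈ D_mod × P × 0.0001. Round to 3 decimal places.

Periodic yield y = 0.04975.
  t   CF        PV=CF/(1+0.04975)^t    t·PV
  1       287.50       273.8747       273.8747
  2       287.50       260.8952       521.7904
  3       287.50       248.5308       745.5924
  4       287.50       236.7524       947.0094
  5       287.50       225.5321     1,127.6607
  6       287.50       214.8437     1,289.0620
  7       287.50       204.6617     1,432.6322
  8       287.50       194.9624     1,559.6989
  9       287.50       185.7227     1,671.5040
  10    5,287.50     3,253.8052    32,538.0519
  Σ                  5,299.5808    42,106.8765
P = 5,299.5808; D_Mac = 7.94532 half-year periods = 3.97266 yrs; D_mod = 3.78439 yrs.
DV01 ≈ 3.78439 × 5,299.5808 × 0.0001 = 2.005567.

A$2.006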